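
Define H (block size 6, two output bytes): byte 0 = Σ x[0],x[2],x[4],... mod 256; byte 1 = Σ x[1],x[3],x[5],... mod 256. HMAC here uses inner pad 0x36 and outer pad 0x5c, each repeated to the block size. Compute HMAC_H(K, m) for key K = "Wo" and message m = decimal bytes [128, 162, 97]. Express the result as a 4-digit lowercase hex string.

7152

Key "Wo" = 57 6f is 2 bytes ≤ B = 6; zero-pad to 6 bytes: K' = 57 6f 00 00 00 00.
K' ⊕ ipad = 61 59 36 36 36 36.  K' ⊕ opad = 0b 33 5c 5c 5c 5c.
Inner input = (K'⊕ipad) ∥ m = 61 59 36 36 36 36 ∥ 80 a2 61.
Inner hash: even-index sum = 430 mod 256 = 174; odd-index sum = 359 mod 256 = 103 → ae 67.
Outer input = (K'⊕opad) ∥ inner = 0b 33 5c 5c 5c 5c ∥ ae 67.
Outer hash (tag): even-index sum = 369 mod 256 = 113; odd-index sum = 338 mod 256 = 82 → 71 52.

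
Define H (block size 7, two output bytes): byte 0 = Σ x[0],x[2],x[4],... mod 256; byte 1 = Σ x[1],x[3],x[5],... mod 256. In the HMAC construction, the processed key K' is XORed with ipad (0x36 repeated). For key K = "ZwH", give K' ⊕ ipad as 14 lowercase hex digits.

6c417e36363636

Key "ZwH" = 5a 77 48 is 3 bytes ≤ B = 7; zero-pad to 7 bytes: K' = 5a 77 48 00 00 00 00.
XOR each byte with 0x36: 5a⊕36=6c, 77⊕36=41, 48⊕36=7e, 00⊕36=36, 00⊕36=36, 00⊕36=36, 00⊕36=36.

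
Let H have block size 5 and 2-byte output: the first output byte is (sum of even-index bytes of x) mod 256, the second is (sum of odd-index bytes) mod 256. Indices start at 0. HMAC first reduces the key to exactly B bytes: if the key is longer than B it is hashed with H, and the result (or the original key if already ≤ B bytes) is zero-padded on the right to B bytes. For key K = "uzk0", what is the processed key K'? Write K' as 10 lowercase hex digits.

757a6b3000

Key "uzk0" = 75 7a 6b 30 is 4 bytes ≤ B = 5; zero-pad to 5 bytes: K' = 75 7a 6b 30 00.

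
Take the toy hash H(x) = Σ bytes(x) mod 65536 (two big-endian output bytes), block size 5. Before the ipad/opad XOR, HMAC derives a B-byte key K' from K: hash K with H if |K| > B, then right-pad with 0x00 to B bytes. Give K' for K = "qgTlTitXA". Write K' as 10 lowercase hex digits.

0362000000

|K| = 9 > B = 5, so first hash the key.
H(K): sum = 113+103+84+108+84+105+116+88+65 = 866 → 03 62.
Zero-pad H(K) = 03 62 to 5 bytes: K' = 03 62 00 00 00.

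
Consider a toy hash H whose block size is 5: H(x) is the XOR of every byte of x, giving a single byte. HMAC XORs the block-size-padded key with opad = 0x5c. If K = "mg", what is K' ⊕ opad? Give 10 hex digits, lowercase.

Key "mg" = 6d 67 is 2 bytes ≤ B = 5; zero-pad to 5 bytes: K' = 6d 67 00 00 00.
XOR each byte with 0x5c: 6d⊕5c=31, 67⊕5c=3b, 00⊕5c=5c, 00⊕5c=5c, 00⊕5c=5c.

313b5c5c5c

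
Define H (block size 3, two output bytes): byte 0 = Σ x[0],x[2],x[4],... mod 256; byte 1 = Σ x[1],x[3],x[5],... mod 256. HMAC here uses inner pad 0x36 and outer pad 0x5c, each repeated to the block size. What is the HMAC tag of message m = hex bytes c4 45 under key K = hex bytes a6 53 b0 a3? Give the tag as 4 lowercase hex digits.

Key hex bytes a6 53 b0 a3 is 4 bytes > B = 3, so hash it first: H(key) = 56 f6, then zero-pad to 3 bytes: K' = 56 f6 00.
K' ⊕ ipad = 60 c0 36.  K' ⊕ opad = 0a aa 5c.
Inner input = (K'⊕ipad) ∥ m = 60 c0 36 ∥ c4 45.
Inner hash: even-index sum = 219 mod 256 = 219; odd-index sum = 388 mod 256 = 132 → db 84.
Outer input = (K'⊕opad) ∥ inner = 0a aa 5c ∥ db 84.
Outer hash (tag): even-index sum = 234 mod 256 = 234; odd-index sum = 389 mod 256 = 133 → ea 85.

ea85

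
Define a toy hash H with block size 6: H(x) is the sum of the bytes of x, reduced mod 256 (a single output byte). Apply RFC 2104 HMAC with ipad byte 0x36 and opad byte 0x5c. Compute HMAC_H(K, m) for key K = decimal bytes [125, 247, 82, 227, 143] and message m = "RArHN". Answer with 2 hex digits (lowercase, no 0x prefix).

Key decimal bytes [125, 247, 82, 227, 143] = 7d f7 52 e3 8f is 5 bytes ≤ B = 6; zero-pad to 6 bytes: K' = 7d f7 52 e3 8f 00.
K' ⊕ ipad = 4b c1 64 d5 b9 36.  K' ⊕ opad = 21 ab 0e bf d3 5c.
Inner input = (K'⊕ipad) ∥ m = 4b c1 64 d5 b9 36 ∥ 52 41 72 48 4e.
Inner hash: sum = 75+193+100+213+185+54+82+65+114+72+78 = 1231; mod 256 = 207 → cf.
Outer input = (K'⊕opad) ∥ inner = 21 ab 0e bf d3 5c ∥ cf.
Outer hash (tag): sum = 33+171+14+191+211+92+207 = 919; mod 256 = 151 → 97.

97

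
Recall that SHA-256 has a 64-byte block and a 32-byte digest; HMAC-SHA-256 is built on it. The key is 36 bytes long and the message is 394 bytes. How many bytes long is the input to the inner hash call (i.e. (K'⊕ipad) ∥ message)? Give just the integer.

458

Key is 36 ≤ 64 bytes, zero-padded: |K'| = 64.
Inner input = (K'⊕ipad) ∥ m → 64 + 394 = 458 bytes.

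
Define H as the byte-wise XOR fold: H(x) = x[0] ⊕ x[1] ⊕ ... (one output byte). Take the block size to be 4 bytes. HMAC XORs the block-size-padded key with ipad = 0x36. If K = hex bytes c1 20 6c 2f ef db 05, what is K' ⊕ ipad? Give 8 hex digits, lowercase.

Key hex bytes c1 20 6c 2f ef db 05 is 7 bytes > B = 4, so hash it first: H(key) = 93, then zero-pad to 4 bytes: K' = 93 00 00 00.
XOR each byte with 0x36: 93⊕36=a5, 00⊕36=36, 00⊕36=36, 00⊕36=36.

a5363636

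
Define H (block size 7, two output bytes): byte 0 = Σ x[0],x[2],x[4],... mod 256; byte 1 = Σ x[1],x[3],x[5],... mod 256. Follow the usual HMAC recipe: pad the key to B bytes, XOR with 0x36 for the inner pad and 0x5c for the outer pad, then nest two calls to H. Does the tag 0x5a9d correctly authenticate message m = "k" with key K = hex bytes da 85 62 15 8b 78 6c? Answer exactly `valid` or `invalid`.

valid

Key hex bytes da 85 62 15 8b 78 6c is exactly B = 7 bytes: K' = da 85 62 15 8b 78 6c.
K' ⊕ ipad = ec b3 54 23 bd 4e 5a; K' ⊕ opad = 86 d9 3e 49 d7 24 30.
Inner hash: even-index sum = 599 mod 256 = 87; odd-index sum = 399 mod 256 = 143 → 57 8f.
Outer hash (recomputed tag): even-index sum = 602 mod 256 = 90; odd-index sum = 413 mod 256 = 157 → 5a 9d.
Recomputed tag = 5a9d; claimed = 5a9d → match.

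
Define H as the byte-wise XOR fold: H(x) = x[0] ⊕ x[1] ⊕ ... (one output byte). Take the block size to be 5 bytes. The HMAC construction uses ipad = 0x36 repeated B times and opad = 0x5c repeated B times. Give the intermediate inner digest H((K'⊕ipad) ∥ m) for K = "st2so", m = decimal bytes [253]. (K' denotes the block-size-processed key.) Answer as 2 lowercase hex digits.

Key "st2so" = 73 74 32 73 6f is exactly B = 5 bytes: K' = 73 74 32 73 6f.
K' ⊕ ipad = 45 42 04 45 59.
Inner input = 45 42 04 45 59 ∥ fd.
Inner hash: XOR 45⊕42⊕04⊕45⊕59⊕fd = e2.

e2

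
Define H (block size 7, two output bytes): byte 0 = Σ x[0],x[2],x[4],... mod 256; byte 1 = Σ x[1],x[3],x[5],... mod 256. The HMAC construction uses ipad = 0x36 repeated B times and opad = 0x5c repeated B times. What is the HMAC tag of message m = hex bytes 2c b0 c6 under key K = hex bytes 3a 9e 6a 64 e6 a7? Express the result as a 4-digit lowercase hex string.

2f13

Key hex bytes 3a 9e 6a 64 e6 a7 is 6 bytes ≤ B = 7; zero-pad to 7 bytes: K' = 3a 9e 6a 64 e6 a7 00.
K' ⊕ ipad = 0c a8 5c 52 d0 91 36.  K' ⊕ opad = 66 c2 36 38 ba fb 5c.
Inner input = (K'⊕ipad) ∥ m = 0c a8 5c 52 d0 91 36 ∥ 2c b0 c6.
Inner hash: even-index sum = 542 mod 256 = 30; odd-index sum = 637 mod 256 = 125 → 1e 7d.
Outer input = (K'⊕opad) ∥ inner = 66 c2 36 38 ba fb 5c ∥ 1e 7d.
Outer hash (tag): even-index sum = 559 mod 256 = 47; odd-index sum = 531 mod 256 = 19 → 2f 13.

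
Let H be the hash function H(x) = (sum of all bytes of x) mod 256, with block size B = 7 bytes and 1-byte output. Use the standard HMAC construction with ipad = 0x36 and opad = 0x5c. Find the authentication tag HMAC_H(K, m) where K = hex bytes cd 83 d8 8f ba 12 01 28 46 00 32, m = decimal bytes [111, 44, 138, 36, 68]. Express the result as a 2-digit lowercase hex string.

83

Key hex bytes cd 83 d8 8f ba 12 01 28 46 00 32 is 11 bytes > B = 7, so hash it first: H(key) = 24, then zero-pad to 7 bytes: K' = 24 00 00 00 00 00 00.
K' ⊕ ipad = 12 36 36 36 36 36 36.  K' ⊕ opad = 78 5c 5c 5c 5c 5c 5c.
Inner input = (K'⊕ipad) ∥ m = 12 36 36 36 36 36 36 ∥ 6f 2c 8a 24 44.
Inner hash: sum = 18+54+54+54+54+54+54+111+44+138+36+68 = 739; mod 256 = 227 → e3.
Outer input = (K'⊕opad) ∥ inner = 78 5c 5c 5c 5c 5c 5c ∥ e3.
Outer hash (tag): sum = 120+92+92+92+92+92+92+227 = 899; mod 256 = 131 → 83.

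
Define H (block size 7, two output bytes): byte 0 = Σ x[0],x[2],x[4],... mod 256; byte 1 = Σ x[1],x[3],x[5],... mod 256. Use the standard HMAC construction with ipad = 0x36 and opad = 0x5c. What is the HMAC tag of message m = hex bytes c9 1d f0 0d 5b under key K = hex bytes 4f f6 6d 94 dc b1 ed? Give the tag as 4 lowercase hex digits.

Key hex bytes 4f f6 6d 94 dc b1 ed is exactly B = 7 bytes: K' = 4f f6 6d 94 dc b1 ed.
K' ⊕ ipad = 79 c0 5b a2 ea 87 db.  K' ⊕ opad = 13 aa 31 c8 80 ed b1.
Inner input = (K'⊕ipad) ∥ m = 79 c0 5b a2 ea 87 db ∥ c9 1d f0 0d 5b.
Inner hash: even-index sum = 707 mod 256 = 195; odd-index sum = 1021 mod 256 = 253 → c3 fd.
Outer input = (K'⊕opad) ∥ inner = 13 aa 31 c8 80 ed b1 ∥ c3 fd.
Outer hash (tag): even-index sum = 626 mod 256 = 114; odd-index sum = 802 mod 256 = 34 → 72 22.

7222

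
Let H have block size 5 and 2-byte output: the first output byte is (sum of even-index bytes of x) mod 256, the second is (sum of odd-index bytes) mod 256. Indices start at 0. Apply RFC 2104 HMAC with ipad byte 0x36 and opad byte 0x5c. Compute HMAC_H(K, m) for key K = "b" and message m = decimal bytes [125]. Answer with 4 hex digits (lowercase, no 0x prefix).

Key "b" = 62 is 1 byte ≤ B = 5; zero-pad to 5 bytes: K' = 62 00 00 00 00.
K' ⊕ ipad = 54 36 36 36 36.  K' ⊕ opad = 3e 5c 5c 5c 5c.
Inner input = (K'⊕ipad) ∥ m = 54 36 36 36 36 ∥ 7d.
Inner hash: even-index sum = 192 mod 256 = 192; odd-index sum = 233 mod 256 = 233 → c0 e9.
Outer input = (K'⊕opad) ∥ inner = 3e 5c 5c 5c 5c ∥ c0 e9.
Outer hash (tag): even-index sum = 479 mod 256 = 223; odd-index sum = 376 mod 256 = 120 → df 78.

df78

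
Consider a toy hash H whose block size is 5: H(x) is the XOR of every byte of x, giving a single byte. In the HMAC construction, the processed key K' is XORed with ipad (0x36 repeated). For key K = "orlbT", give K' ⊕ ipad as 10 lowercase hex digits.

59445a5462

Key "orlbT" = 6f 72 6c 62 54 is exactly B = 5 bytes: K' = 6f 72 6c 62 54.
XOR each byte with 0x36: 6f⊕36=59, 72⊕36=44, 6c⊕36=5a, 62⊕36=54, 54⊕36=62.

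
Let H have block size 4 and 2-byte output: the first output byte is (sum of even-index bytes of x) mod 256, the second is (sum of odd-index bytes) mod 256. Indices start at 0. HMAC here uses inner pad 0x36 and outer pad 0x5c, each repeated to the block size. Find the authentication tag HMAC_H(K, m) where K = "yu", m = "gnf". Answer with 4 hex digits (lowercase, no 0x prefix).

d36c

Key "yu" = 79 75 is 2 bytes ≤ B = 4; zero-pad to 4 bytes: K' = 79 75 00 00.
K' ⊕ ipad = 4f 43 36 36.  K' ⊕ opad = 25 29 5c 5c.
Inner input = (K'⊕ipad) ∥ m = 4f 43 36 36 ∥ 67 6e 66.
Inner hash: even-index sum = 338 mod 256 = 82; odd-index sum = 231 mod 256 = 231 → 52 e7.
Outer input = (K'⊕opad) ∥ inner = 25 29 5c 5c ∥ 52 e7.
Outer hash (tag): even-index sum = 211 mod 256 = 211; odd-index sum = 364 mod 256 = 108 → d3 6c.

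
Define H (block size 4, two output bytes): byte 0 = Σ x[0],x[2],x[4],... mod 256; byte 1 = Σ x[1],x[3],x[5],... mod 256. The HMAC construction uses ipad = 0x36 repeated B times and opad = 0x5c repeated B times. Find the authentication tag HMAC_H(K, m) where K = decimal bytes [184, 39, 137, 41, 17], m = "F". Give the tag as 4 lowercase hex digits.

Key decimal bytes [184, 39, 137, 41, 17] = b8 27 89 29 11 is 5 bytes > B = 4, so hash it first: H(key) = 52 50, then zero-pad to 4 bytes: K' = 52 50 00 00.
K' ⊕ ipad = 64 66 36 36.  K' ⊕ opad = 0e 0c 5c 5c.
Inner input = (K'⊕ipad) ∥ m = 64 66 36 36 ∥ 46.
Inner hash: even-index sum = 224 mod 256 = 224; odd-index sum = 156 mod 256 = 156 → e0 9c.
Outer input = (K'⊕opad) ∥ inner = 0e 0c 5c 5c ∥ e0 9c.
Outer hash (tag): even-index sum = 330 mod 256 = 74; odd-index sum = 260 mod 256 = 4 → 4a 04.

4a04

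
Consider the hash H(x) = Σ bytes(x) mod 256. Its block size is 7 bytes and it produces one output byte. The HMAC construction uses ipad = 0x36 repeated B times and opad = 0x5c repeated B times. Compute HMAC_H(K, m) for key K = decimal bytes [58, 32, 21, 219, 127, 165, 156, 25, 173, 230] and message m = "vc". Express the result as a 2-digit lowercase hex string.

Key decimal bytes [58, 32, 21, 219, 127, 165, 156, 25, 173, 230] = 3a 20 15 db 7f a5 9c 19 ad e6 is 10 bytes > B = 7, so hash it first: H(key) = b6, then zero-pad to 7 bytes: K' = b6 00 00 00 00 00 00.
K' ⊕ ipad = 80 36 36 36 36 36 36.  K' ⊕ opad = ea 5c 5c 5c 5c 5c 5c.
Inner input = (K'⊕ipad) ∥ m = 80 36 36 36 36 36 36 ∥ 76 63.
Inner hash: sum = 128+54+54+54+54+54+54+118+99 = 669; mod 256 = 157 → 9d.
Outer input = (K'⊕opad) ∥ inner = ea 5c 5c 5c 5c 5c 5c ∥ 9d.
Outer hash (tag): sum = 234+92+92+92+92+92+92+157 = 943; mod 256 = 175 → af.

af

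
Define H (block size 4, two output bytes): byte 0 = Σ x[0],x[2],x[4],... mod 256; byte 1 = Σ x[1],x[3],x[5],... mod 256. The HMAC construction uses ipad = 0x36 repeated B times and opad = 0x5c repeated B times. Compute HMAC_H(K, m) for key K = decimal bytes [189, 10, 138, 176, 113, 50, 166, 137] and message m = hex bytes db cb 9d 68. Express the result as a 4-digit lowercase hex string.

7431

Key decimal bytes [189, 10, 138, 176, 113, 50, 166, 137] = bd 0a 8a b0 71 32 a6 89 is 8 bytes > B = 4, so hash it first: H(key) = 5e 75, then zero-pad to 4 bytes: K' = 5e 75 00 00.
K' ⊕ ipad = 68 43 36 36.  K' ⊕ opad = 02 29 5c 5c.
Inner input = (K'⊕ipad) ∥ m = 68 43 36 36 ∥ db cb 9d 68.
Inner hash: even-index sum = 534 mod 256 = 22; odd-index sum = 428 mod 256 = 172 → 16 ac.
Outer input = (K'⊕opad) ∥ inner = 02 29 5c 5c ∥ 16 ac.
Outer hash (tag): even-index sum = 116 mod 256 = 116; odd-index sum = 305 mod 256 = 49 → 74 31.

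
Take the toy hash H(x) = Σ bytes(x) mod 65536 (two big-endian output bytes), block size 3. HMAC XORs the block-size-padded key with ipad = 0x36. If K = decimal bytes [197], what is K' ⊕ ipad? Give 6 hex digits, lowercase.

Key decimal bytes [197] = c5 is 1 byte ≤ B = 3; zero-pad to 3 bytes: K' = c5 00 00.
XOR each byte with 0x36: c5⊕36=f3, 00⊕36=36, 00⊕36=36.

f33636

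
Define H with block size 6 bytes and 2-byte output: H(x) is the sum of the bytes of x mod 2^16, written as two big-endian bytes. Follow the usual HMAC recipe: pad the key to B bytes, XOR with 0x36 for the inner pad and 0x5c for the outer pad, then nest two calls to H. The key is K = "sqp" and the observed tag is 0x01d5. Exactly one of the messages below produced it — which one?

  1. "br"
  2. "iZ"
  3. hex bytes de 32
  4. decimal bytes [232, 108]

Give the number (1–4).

Key "sqp" = 73 71 70 is 3 bytes ≤ B = 6; zero-pad to 6 bytes: K' = 73 71 70 00 00 00.
K' ⊕ ipad = 45 47 46 36 36 36; K' ⊕ opad = 2f 2d 2c 5c 5c 5c.
m1: inner = H(45 47 46 36 36 36 62 72) = 02 48; tag = H(2f 2d 2c 5c 5c 5c 02 48) = 01e6
m2: inner = H(45 47 46 36 36 36 69 5a) = 02 37; tag = H(2f 2d 2c 5c 5c 5c 02 37) = 01d5 ← matches
m3: inner = H(45 47 46 36 36 36 de 32) = 02 84; tag = H(2f 2d 2c 5c 5c 5c 02 84) = 0222
m4: inner = H(45 47 46 36 36 36 e8 6c) = 02 c8; tag = H(2f 2d 2c 5c 5c 5c 02 c8) = 0266

2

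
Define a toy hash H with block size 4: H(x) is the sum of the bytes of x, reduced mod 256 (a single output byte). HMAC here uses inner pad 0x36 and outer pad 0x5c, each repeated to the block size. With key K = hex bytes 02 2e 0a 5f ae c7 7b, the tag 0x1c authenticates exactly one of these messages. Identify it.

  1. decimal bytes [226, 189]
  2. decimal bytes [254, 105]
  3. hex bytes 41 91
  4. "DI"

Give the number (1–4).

3

Key hex bytes 02 2e 0a 5f ae c7 7b is 7 bytes > B = 4, so hash it first: H(key) = 89, then zero-pad to 4 bytes: K' = 89 00 00 00.
K' ⊕ ipad = bf 36 36 36; K' ⊕ opad = d5 5c 5c 5c.
m1: inner = H(bf 36 36 36 e2 bd) = 00; tag = H(d5 5c 5c 5c 00) = e9
m2: inner = H(bf 36 36 36 fe 69) = c8; tag = H(d5 5c 5c 5c c8) = b1
m3: inner = H(bf 36 36 36 41 91) = 33; tag = H(d5 5c 5c 5c 33) = 1c ← matches
m4: inner = H(bf 36 36 36 44 49) = ee; tag = H(d5 5c 5c 5c ee) = d7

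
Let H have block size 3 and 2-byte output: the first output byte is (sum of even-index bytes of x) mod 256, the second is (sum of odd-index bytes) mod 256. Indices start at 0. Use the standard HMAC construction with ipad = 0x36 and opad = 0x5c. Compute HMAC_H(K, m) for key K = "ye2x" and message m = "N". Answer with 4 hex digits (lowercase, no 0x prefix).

8c54

Key "ye2x" = 79 65 32 78 is 4 bytes > B = 3, so hash it first: H(key) = ab dd, then zero-pad to 3 bytes: K' = ab dd 00.
K' ⊕ ipad = 9d eb 36.  K' ⊕ opad = f7 81 5c.
Inner input = (K'⊕ipad) ∥ m = 9d eb 36 ∥ 4e.
Inner hash: even-index sum = 211 mod 256 = 211; odd-index sum = 313 mod 256 = 57 → d3 39.
Outer input = (K'⊕opad) ∥ inner = f7 81 5c ∥ d3 39.
Outer hash (tag): even-index sum = 396 mod 256 = 140; odd-index sum = 340 mod 256 = 84 → 8c 54.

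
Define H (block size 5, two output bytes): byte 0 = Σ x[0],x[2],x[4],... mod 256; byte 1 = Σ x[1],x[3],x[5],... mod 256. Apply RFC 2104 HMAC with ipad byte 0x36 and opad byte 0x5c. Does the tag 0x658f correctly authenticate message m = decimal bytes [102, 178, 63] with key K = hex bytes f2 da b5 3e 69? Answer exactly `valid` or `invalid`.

Key hex bytes f2 da b5 3e 69 is exactly B = 5 bytes: K' = f2 da b5 3e 69.
K' ⊕ ipad = c4 ec 83 08 5f; K' ⊕ opad = ae 86 e9 62 35.
Inner hash: even-index sum = 600 mod 256 = 88; odd-index sum = 409 mod 256 = 153 → 58 99.
Outer hash (recomputed tag): even-index sum = 613 mod 256 = 101; odd-index sum = 320 mod 256 = 64 → 65 40.
Recomputed tag = 6540; claimed = 658f → mismatch.

invalid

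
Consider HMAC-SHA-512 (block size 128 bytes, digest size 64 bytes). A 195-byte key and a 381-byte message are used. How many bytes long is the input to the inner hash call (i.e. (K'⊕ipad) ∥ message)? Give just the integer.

Key is 195 > 128 bytes, so it is hashed to 64 bytes then zero-padded to 128: |K'| = 128.
Inner input = (K'⊕ipad) ∥ m → 128 + 381 = 509 bytes.

509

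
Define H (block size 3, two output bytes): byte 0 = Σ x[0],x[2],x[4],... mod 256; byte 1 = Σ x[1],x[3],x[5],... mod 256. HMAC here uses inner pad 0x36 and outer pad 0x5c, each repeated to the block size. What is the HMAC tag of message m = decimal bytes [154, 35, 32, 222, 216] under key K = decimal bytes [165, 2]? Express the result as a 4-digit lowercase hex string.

Key decimal bytes [165, 2] = a5 02 is 2 bytes ≤ B = 3; zero-pad to 3 bytes: K' = a5 02 00.
K' ⊕ ipad = 93 34 36.  K' ⊕ opad = f9 5e 5c.
Inner input = (K'⊕ipad) ∥ m = 93 34 36 ∥ 9a 23 20 de d8.
Inner hash: even-index sum = 458 mod 256 = 202; odd-index sum = 454 mod 256 = 198 → ca c6.
Outer input = (K'⊕opad) ∥ inner = f9 5e 5c ∥ ca c6.
Outer hash (tag): even-index sum = 539 mod 256 = 27; odd-index sum = 296 mod 256 = 40 → 1b 28.

1b28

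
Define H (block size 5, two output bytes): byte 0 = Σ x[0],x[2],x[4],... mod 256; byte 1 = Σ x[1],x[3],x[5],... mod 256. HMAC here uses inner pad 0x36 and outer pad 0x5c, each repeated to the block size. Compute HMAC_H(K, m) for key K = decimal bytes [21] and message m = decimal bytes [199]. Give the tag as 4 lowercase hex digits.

Key decimal bytes [21] = 15 is 1 byte ≤ B = 5; zero-pad to 5 bytes: K' = 15 00 00 00 00.
K' ⊕ ipad = 23 36 36 36 36.  K' ⊕ opad = 49 5c 5c 5c 5c.
Inner input = (K'⊕ipad) ∥ m = 23 36 36 36 36 ∥ c7.
Inner hash: even-index sum = 143 mod 256 = 143; odd-index sum = 307 mod 256 = 51 → 8f 33.
Outer input = (K'⊕opad) ∥ inner = 49 5c 5c 5c 5c ∥ 8f 33.
Outer hash (tag): even-index sum = 308 mod 256 = 52; odd-index sum = 327 mod 256 = 71 → 34 47.

3447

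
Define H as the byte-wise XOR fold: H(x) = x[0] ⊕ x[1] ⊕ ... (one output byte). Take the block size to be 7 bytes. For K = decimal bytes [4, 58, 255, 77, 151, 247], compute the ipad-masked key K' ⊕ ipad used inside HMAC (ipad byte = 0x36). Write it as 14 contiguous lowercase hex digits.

Key decimal bytes [4, 58, 255, 77, 151, 247] = 04 3a ff 4d 97 f7 is 6 bytes ≤ B = 7; zero-pad to 7 bytes: K' = 04 3a ff 4d 97 f7 00.
XOR each byte with 0x36: 04⊕36=32, 3a⊕36=0c, ff⊕36=c9, 4d⊕36=7b, 97⊕36=a1, f7⊕36=c1, 00⊕36=36.

320cc97ba1c136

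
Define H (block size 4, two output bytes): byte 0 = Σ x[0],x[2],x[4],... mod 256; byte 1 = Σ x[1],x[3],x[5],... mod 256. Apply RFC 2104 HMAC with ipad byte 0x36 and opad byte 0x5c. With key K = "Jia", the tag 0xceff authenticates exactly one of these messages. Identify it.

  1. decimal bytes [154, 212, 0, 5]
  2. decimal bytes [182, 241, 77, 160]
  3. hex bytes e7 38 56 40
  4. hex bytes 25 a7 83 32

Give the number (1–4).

Key "Jia" = 4a 69 61 is 3 bytes ≤ B = 4; zero-pad to 4 bytes: K' = 4a 69 61 00.
K' ⊕ ipad = 7c 5f 57 36; K' ⊕ opad = 16 35 3d 5c.
m1: inner = H(7c 5f 57 36 9a d4 00 05) = 6d 6e; tag = H(16 35 3d 5c 6d 6e) = c0ff
m2: inner = H(7c 5f 57 36 b6 f1 4d a0) = d6 26; tag = H(16 35 3d 5c d6 26) = 29b7
m3: inner = H(7c 5f 57 36 e7 38 56 40) = 10 0d; tag = H(16 35 3d 5c 10 0d) = 639e
m4: inner = H(7c 5f 57 36 25 a7 83 32) = 7b 6e; tag = H(16 35 3d 5c 7b 6e) = ceff ← matches

4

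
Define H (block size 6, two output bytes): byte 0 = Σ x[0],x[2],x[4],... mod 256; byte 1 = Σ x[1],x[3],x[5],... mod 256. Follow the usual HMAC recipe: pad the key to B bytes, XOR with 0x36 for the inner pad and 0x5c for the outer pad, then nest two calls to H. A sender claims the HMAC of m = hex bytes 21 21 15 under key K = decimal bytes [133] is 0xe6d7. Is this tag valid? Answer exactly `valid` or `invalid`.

valid

Key decimal bytes [133] = 85 is 1 byte ≤ B = 6; zero-pad to 6 bytes: K' = 85 00 00 00 00 00.
K' ⊕ ipad = b3 36 36 36 36 36; K' ⊕ opad = d9 5c 5c 5c 5c 5c.
Inner hash: even-index sum = 341 mod 256 = 85; odd-index sum = 195 mod 256 = 195 → 55 c3.
Outer hash (recomputed tag): even-index sum = 486 mod 256 = 230; odd-index sum = 471 mod 256 = 215 → e6 d7.
Recomputed tag = e6d7; claimed = e6d7 → match.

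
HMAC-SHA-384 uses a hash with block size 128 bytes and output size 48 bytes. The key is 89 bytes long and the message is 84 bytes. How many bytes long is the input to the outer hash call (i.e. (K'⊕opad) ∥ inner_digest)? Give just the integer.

176

Key is 89 ≤ 128 bytes, zero-padded: |K'| = 128.
Outer input = (K'⊕opad) ∥ H(inner) → 128 + 48 = 176 bytes.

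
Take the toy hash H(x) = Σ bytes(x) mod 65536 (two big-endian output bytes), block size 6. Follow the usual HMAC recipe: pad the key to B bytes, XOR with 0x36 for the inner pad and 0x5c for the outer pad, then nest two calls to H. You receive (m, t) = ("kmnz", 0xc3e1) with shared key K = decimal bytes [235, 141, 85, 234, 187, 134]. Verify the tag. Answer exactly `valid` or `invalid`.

invalid

Key decimal bytes [235, 141, 85, 234, 187, 134] = eb 8d 55 ea bb 86 is exactly B = 6 bytes: K' = eb 8d 55 ea bb 86.
K' ⊕ ipad = dd bb 63 dc 8d b0; K' ⊕ opad = b7 d1 09 b6 e7 da.
Inner hash: sum = 221+187+99+220+141+176+107+109+110+122 = 1492 → 05 d4.
Outer hash (recomputed tag): sum = 183+209+9+182+231+218+5+212 = 1249 → 04 e1.
Recomputed tag = 04e1; claimed = c3e1 → mismatch.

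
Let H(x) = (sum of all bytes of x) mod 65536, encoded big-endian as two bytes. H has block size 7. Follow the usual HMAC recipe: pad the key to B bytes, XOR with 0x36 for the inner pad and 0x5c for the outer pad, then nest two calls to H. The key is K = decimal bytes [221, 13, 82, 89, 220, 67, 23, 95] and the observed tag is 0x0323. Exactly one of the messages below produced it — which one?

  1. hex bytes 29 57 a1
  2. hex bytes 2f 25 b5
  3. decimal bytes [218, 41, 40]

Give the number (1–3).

Key decimal bytes [221, 13, 82, 89, 220, 67, 23, 95] = dd 0d 52 59 dc 43 17 5f is 8 bytes > B = 7, so hash it first: H(key) = 03 2a, then zero-pad to 7 bytes: K' = 03 2a 00 00 00 00 00.
K' ⊕ ipad = 35 1c 36 36 36 36 36; K' ⊕ opad = 5f 76 5c 5c 5c 5c 5c.
m1: inner = H(35 1c 36 36 36 36 36 29 57 a1) = 02 80; tag = H(5f 76 5c 5c 5c 5c 5c 02 80) = 0323 ← matches
m2: inner = H(35 1c 36 36 36 36 36 2f 25 b5) = 02 68; tag = H(5f 76 5c 5c 5c 5c 5c 02 68) = 030b
m3: inner = H(35 1c 36 36 36 36 36 da 29 28) = 02 8a; tag = H(5f 76 5c 5c 5c 5c 5c 02 8a) = 032d

1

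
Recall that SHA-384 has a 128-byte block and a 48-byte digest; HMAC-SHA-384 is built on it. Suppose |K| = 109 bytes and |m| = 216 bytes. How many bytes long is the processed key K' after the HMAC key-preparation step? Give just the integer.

Key is 109 ≤ 128 bytes, zero-padded: |K'| = 128.

128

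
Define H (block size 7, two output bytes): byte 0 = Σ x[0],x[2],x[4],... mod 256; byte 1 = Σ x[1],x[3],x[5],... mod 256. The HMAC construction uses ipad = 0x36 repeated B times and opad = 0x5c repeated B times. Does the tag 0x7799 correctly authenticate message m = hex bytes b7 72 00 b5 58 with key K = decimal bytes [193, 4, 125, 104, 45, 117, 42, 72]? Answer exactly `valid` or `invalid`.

valid

Key decimal bytes [193, 4, 125, 104, 45, 117, 42, 72] = c1 04 7d 68 2d 75 2a 48 is 8 bytes > B = 7, so hash it first: H(key) = 95 29, then zero-pad to 7 bytes: K' = 95 29 00 00 00 00 00.
K' ⊕ ipad = a3 1f 36 36 36 36 36; K' ⊕ opad = c9 75 5c 5c 5c 5c 5c.
Inner hash: even-index sum = 620 mod 256 = 108; odd-index sum = 410 mod 256 = 154 → 6c 9a.
Outer hash (recomputed tag): even-index sum = 631 mod 256 = 119; odd-index sum = 409 mod 256 = 153 → 77 99.
Recomputed tag = 7799; claimed = 7799 → match.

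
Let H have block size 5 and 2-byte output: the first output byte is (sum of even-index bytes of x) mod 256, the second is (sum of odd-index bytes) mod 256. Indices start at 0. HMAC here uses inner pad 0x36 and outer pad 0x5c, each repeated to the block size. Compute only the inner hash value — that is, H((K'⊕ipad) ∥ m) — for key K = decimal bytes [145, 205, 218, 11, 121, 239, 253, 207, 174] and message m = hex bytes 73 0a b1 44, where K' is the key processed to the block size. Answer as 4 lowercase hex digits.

73fa

Key decimal bytes [145, 205, 218, 11, 121, 239, 253, 207, 174] = 91 cd da 0b 79 ef fd cf ae is 9 bytes > B = 5, so hash it first: H(key) = 8f 96, then zero-pad to 5 bytes: K' = 8f 96 00 00 00.
K' ⊕ ipad = b9 a0 36 36 36.
Inner input = b9 a0 36 36 36 ∥ 73 0a b1 44.
Inner hash: even-index sum = 371 mod 256 = 115; odd-index sum = 506 mod 256 = 250 → 73 fa.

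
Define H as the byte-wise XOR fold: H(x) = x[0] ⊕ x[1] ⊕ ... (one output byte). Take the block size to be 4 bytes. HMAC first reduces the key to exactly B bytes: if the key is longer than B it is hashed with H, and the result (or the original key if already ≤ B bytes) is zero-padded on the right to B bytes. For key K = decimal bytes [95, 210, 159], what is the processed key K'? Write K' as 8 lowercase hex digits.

5fd29f00

Key decimal bytes [95, 210, 159] = 5f d2 9f is 3 bytes ≤ B = 4; zero-pad to 4 bytes: K' = 5f d2 9f 00.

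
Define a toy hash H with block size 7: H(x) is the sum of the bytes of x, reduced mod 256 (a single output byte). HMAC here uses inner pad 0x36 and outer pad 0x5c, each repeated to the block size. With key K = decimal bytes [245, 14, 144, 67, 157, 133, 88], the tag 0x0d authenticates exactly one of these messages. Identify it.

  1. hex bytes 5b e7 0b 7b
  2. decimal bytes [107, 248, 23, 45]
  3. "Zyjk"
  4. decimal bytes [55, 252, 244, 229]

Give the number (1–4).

2

Key decimal bytes [245, 14, 144, 67, 157, 133, 88] = f5 0e 90 43 9d 85 58 is exactly B = 7 bytes: K' = f5 0e 90 43 9d 85 58.
K' ⊕ ipad = c3 38 a6 75 ab b3 6e; K' ⊕ opad = a9 52 cc 1f c1 d9 04.
m1: inner = H(c3 38 a6 75 ab b3 6e 5b e7 0b 7b) = aa; tag = H(a9 52 cc 1f c1 d9 04 aa) = 2e
m2: inner = H(c3 38 a6 75 ab b3 6e 6b f8 17 2d) = 89; tag = H(a9 52 cc 1f c1 d9 04 89) = 0d ← matches
m3: inner = H(c3 38 a6 75 ab b3 6e 5a 79 6a 6b) = 8a; tag = H(a9 52 cc 1f c1 d9 04 8a) = 0e
m4: inner = H(c3 38 a6 75 ab b3 6e 37 fc f4 e5) = ee; tag = H(a9 52 cc 1f c1 d9 04 ee) = 72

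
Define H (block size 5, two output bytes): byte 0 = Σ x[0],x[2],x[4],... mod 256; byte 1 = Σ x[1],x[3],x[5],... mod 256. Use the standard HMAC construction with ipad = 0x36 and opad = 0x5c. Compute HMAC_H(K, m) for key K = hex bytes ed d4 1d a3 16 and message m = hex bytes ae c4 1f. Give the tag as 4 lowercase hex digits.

8071

Key hex bytes ed d4 1d a3 16 is exactly B = 5 bytes: K' = ed d4 1d a3 16.
K' ⊕ ipad = db e2 2b 95 20.  K' ⊕ opad = b1 88 41 ff 4a.
Inner input = (K'⊕ipad) ∥ m = db e2 2b 95 20 ∥ ae c4 1f.
Inner hash: even-index sum = 490 mod 256 = 234; odd-index sum = 580 mod 256 = 68 → ea 44.
Outer input = (K'⊕opad) ∥ inner = b1 88 41 ff 4a ∥ ea 44.
Outer hash (tag): even-index sum = 384 mod 256 = 128; odd-index sum = 625 mod 256 = 113 → 80 71.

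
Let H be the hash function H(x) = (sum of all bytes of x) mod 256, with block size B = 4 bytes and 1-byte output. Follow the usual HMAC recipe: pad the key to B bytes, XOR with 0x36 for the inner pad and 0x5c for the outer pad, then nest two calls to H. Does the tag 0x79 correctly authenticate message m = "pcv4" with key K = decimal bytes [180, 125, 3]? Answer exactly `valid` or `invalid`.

valid

Key decimal bytes [180, 125, 3] = b4 7d 03 is 3 bytes ≤ B = 4; zero-pad to 4 bytes: K' = b4 7d 03 00.
K' ⊕ ipad = 82 4b 35 36; K' ⊕ opad = e8 21 5f 5c.
Inner hash: sum = 130+75+53+54+112+99+118+52 = 693; mod 256 = 181 → b5.
Outer hash (recomputed tag): sum = 232+33+95+92+181 = 633; mod 256 = 121 → 79.
Recomputed tag = 79; claimed = 79 → match.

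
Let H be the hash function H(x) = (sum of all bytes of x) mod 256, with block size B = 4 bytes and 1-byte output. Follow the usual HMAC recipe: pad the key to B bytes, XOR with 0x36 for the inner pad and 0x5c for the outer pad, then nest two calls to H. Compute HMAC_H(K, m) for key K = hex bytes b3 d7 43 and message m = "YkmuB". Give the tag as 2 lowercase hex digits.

Key hex bytes b3 d7 43 is 3 bytes ≤ B = 4; zero-pad to 4 bytes: K' = b3 d7 43 00.
K' ⊕ ipad = 85 e1 75 36.  K' ⊕ opad = ef 8b 1f 5c.
Inner input = (K'⊕ipad) ∥ m = 85 e1 75 36 ∥ 59 6b 6d 75 42.
Inner hash: sum = 133+225+117+54+89+107+109+117+66 = 1017; mod 256 = 249 → f9.
Outer input = (K'⊕opad) ∥ inner = ef 8b 1f 5c ∥ f9.
Outer hash (tag): sum = 239+139+31+92+249 = 750; mod 256 = 238 → ee.

ee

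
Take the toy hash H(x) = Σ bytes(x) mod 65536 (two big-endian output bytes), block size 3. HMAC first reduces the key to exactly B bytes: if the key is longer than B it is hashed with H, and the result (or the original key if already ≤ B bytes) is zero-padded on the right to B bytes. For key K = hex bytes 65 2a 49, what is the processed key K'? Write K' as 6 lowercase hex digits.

Key hex bytes 65 2a 49 is exactly B = 3 bytes: K' = 65 2a 49.

652a49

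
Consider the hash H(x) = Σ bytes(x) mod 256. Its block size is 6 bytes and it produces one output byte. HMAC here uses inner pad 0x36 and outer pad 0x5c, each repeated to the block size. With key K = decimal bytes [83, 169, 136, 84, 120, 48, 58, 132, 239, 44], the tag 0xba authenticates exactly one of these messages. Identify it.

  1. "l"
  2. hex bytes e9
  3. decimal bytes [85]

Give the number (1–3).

Key decimal bytes [83, 169, 136, 84, 120, 48, 58, 132, 239, 44] = 53 a9 88 54 78 30 3a 84 ef 2c is 10 bytes > B = 6, so hash it first: H(key) = 59, then zero-pad to 6 bytes: K' = 59 00 00 00 00 00.
K' ⊕ ipad = 6f 36 36 36 36 36; K' ⊕ opad = 05 5c 5c 5c 5c 5c.
m1: inner = H(6f 36 36 36 36 36 6c) = e9; tag = H(05 5c 5c 5c 5c 5c e9) = ba ← matches
m2: inner = H(6f 36 36 36 36 36 e9) = 66; tag = H(05 5c 5c 5c 5c 5c 66) = 37
m3: inner = H(6f 36 36 36 36 36 55) = d2; tag = H(05 5c 5c 5c 5c 5c d2) = a3

1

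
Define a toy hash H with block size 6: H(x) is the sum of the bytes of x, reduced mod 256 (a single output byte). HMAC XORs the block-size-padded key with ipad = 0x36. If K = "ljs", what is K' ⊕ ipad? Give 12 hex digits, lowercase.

Key "ljs" = 6c 6a 73 is 3 bytes ≤ B = 6; zero-pad to 6 bytes: K' = 6c 6a 73 00 00 00.
XOR each byte with 0x36: 6c⊕36=5a, 6a⊕36=5c, 73⊕36=45, 00⊕36=36, 00⊕36=36, 00⊕36=36.

5a5c45363636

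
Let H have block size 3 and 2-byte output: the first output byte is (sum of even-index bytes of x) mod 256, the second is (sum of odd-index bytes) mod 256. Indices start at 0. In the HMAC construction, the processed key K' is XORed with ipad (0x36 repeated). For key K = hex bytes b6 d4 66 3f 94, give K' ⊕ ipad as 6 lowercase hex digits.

Key hex bytes b6 d4 66 3f 94 is 5 bytes > B = 3, so hash it first: H(key) = b0 13, then zero-pad to 3 bytes: K' = b0 13 00.
XOR each byte with 0x36: b0⊕36=86, 13⊕36=25, 00⊕36=36.

862536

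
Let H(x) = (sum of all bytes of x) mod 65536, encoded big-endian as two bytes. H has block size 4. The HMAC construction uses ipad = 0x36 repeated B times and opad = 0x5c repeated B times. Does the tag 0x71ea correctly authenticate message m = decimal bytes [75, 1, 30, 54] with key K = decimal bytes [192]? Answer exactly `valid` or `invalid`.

Key decimal bytes [192] = c0 is 1 byte ≤ B = 4; zero-pad to 4 bytes: K' = c0 00 00 00.
K' ⊕ ipad = f6 36 36 36; K' ⊕ opad = 9c 5c 5c 5c.
Inner hash: sum = 246+54+54+54+75+1+30+54 = 568 → 02 38.
Outer hash (recomputed tag): sum = 156+92+92+92+2+56 = 490 → 01 ea.
Recomputed tag = 01ea; claimed = 71ea → mismatch.

invalid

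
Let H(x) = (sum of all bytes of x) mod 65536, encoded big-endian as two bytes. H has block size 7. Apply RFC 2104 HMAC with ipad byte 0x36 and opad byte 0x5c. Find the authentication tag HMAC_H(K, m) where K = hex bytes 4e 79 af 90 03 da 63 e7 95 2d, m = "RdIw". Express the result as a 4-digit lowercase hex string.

Key hex bytes 4e 79 af 90 03 da 63 e7 95 2d is 10 bytes > B = 7, so hash it first: H(key) = 04 ef, then zero-pad to 7 bytes: K' = 04 ef 00 00 00 00 00.
K' ⊕ ipad = 32 d9 36 36 36 36 36.  K' ⊕ opad = 58 b3 5c 5c 5c 5c 5c.
Inner input = (K'⊕ipad) ∥ m = 32 d9 36 36 36 36 36 ∥ 52 64 49 77.
Inner hash: sum = 50+217+54+54+54+54+54+82+100+73+119 = 911 → 03 8f.
Outer input = (K'⊕opad) ∥ inner = 58 b3 5c 5c 5c 5c 5c ∥ 03 8f.
Outer hash (tag): sum = 88+179+92+92+92+92+92+3+143 = 873 → 03 69.

0369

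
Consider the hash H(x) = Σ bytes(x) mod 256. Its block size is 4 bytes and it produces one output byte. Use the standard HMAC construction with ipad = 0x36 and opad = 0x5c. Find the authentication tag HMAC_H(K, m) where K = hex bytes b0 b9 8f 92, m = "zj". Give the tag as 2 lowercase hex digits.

Key hex bytes b0 b9 8f 92 is exactly B = 4 bytes: K' = b0 b9 8f 92.
K' ⊕ ipad = 86 8f b9 a4.  K' ⊕ opad = ec e5 d3 ce.
Inner input = (K'⊕ipad) ∥ m = 86 8f b9 a4 ∥ 7a 6a.
Inner hash: sum = 134+143+185+164+122+106 = 854; mod 256 = 86 → 56.
Outer input = (K'⊕opad) ∥ inner = ec e5 d3 ce ∥ 56.
Outer hash (tag): sum = 236+229+211+206+86 = 968; mod 256 = 200 → c8.

c8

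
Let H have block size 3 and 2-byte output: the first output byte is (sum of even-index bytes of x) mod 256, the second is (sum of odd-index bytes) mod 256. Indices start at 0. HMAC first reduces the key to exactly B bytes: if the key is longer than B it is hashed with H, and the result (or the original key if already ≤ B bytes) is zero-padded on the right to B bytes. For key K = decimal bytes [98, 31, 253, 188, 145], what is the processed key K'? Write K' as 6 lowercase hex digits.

|K| = 5 > B = 3, so first hash the key.
H(K): even-index sum = 496 mod 256 = 240; odd-index sum = 219 mod 256 = 219 → f0 db.
Zero-pad H(K) = f0 db to 3 bytes: K' = f0 db 00.

f0db00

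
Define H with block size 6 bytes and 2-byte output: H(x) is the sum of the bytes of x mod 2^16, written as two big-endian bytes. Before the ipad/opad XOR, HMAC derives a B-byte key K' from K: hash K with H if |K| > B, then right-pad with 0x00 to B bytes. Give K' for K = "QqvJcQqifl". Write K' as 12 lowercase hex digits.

|K| = 10 > B = 6, so first hash the key.
H(K): sum = 81+113+118+74+99+81+113+105+102+108 = 994 → 03 e2.
Zero-pad H(K) = 03 e2 to 6 bytes: K' = 03 e2 00 00 00 00.

03e200000000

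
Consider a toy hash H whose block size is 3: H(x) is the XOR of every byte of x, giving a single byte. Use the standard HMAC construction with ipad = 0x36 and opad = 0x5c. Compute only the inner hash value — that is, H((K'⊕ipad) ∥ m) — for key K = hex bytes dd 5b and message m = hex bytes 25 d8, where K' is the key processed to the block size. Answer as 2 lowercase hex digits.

4d

Key hex bytes dd 5b is 2 bytes ≤ B = 3; zero-pad to 3 bytes: K' = dd 5b 00.
K' ⊕ ipad = eb 6d 36.
Inner input = eb 6d 36 ∥ 25 d8.
Inner hash: XOR eb⊕6d⊕36⊕25⊕d8 = 4d.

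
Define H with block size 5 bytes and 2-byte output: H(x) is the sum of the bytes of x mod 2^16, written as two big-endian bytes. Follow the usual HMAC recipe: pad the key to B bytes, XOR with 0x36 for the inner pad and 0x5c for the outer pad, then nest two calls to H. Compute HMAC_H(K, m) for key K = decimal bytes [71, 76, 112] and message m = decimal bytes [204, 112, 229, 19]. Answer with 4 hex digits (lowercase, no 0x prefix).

Key decimal bytes [71, 76, 112] = 47 4c 70 is 3 bytes ≤ B = 5; zero-pad to 5 bytes: K' = 47 4c 70 00 00.
K' ⊕ ipad = 71 7a 46 36 36.  K' ⊕ opad = 1b 10 2c 5c 5c.
Inner input = (K'⊕ipad) ∥ m = 71 7a 46 36 36 ∥ cc 70 e5 13.
Inner hash: sum = 113+122+70+54+54+204+112+229+19 = 977 → 03 d1.
Outer input = (K'⊕opad) ∥ inner = 1b 10 2c 5c 5c ∥ 03 d1.
Outer hash (tag): sum = 27+16+44+92+92+3+209 = 483 → 01 e3.

01e3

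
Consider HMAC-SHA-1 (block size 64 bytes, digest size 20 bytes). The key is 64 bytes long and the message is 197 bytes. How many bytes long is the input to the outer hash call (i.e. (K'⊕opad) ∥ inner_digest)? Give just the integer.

84

Key is 64 ≤ 64 bytes, zero-padded: |K'| = 64.
Outer input = (K'⊕opad) ∥ H(inner) → 64 + 20 = 84 bytes.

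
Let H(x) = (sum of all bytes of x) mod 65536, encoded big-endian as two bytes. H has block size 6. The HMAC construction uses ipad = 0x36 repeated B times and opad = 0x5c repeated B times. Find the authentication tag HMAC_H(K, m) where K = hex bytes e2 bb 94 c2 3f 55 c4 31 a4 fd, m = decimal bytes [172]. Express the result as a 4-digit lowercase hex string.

Key hex bytes e2 bb 94 c2 3f 55 c4 31 a4 fd is 10 bytes > B = 6, so hash it first: H(key) = 06 1d, then zero-pad to 6 bytes: K' = 06 1d 00 00 00 00.
K' ⊕ ipad = 30 2b 36 36 36 36.  K' ⊕ opad = 5a 41 5c 5c 5c 5c.
Inner input = (K'⊕ipad) ∥ m = 30 2b 36 36 36 36 ∥ ac.
Inner hash: sum = 48+43+54+54+54+54+172 = 479 → 01 df.
Outer input = (K'⊕opad) ∥ inner = 5a 41 5c 5c 5c 5c ∥ 01 df.
Outer hash (tag): sum = 90+65+92+92+92+92+1+223 = 747 → 02 eb.

02eb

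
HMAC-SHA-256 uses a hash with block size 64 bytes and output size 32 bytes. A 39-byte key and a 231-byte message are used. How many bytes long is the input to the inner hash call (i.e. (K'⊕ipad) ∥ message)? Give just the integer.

Key is 39 ≤ 64 bytes, zero-padded: |K'| = 64.
Inner input = (K'⊕ipad) ∥ m → 64 + 231 = 295 bytes.

295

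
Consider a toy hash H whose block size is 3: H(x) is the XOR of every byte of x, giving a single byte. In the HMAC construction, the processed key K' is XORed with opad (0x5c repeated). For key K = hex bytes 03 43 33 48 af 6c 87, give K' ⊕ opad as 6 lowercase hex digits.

235c5c

Key hex bytes 03 43 33 48 af 6c 87 is 7 bytes > B = 3, so hash it first: H(key) = 7f, then zero-pad to 3 bytes: K' = 7f 00 00.
XOR each byte with 0x5c: 7f⊕5c=23, 00⊕5c=5c, 00⊕5c=5c.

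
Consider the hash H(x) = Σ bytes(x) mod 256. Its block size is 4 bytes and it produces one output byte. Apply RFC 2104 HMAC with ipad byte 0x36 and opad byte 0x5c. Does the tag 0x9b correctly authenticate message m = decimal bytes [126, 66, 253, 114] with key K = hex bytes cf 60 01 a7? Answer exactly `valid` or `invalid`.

Key hex bytes cf 60 01 a7 is exactly B = 4 bytes: K' = cf 60 01 a7.
K' ⊕ ipad = f9 56 37 91; K' ⊕ opad = 93 3c 5d fb.
Inner hash: sum = 249+86+55+145+126+66+253+114 = 1094; mod 256 = 70 → 46.
Outer hash (recomputed tag): sum = 147+60+93+251+70 = 621; mod 256 = 109 → 6d.
Recomputed tag = 6d; claimed = 9b → mismatch.

invalid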